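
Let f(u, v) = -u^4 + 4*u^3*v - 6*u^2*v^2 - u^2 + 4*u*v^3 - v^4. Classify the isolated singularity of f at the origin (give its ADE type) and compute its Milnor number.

The Hessian of f at 0 has rank 1. Corank 1: A-series; mu = 3 gives A_3.

Type A3, Milnor number mu = 3.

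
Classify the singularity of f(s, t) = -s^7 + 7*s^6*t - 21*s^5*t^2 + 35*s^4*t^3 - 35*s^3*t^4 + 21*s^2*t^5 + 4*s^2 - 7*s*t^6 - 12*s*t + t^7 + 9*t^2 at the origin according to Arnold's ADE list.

A_{6}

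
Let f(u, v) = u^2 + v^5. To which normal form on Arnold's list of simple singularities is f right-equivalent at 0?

The Hessian of f at 0 has rank 1. Corank 1: A-series; mu = 4 gives A_4.

A4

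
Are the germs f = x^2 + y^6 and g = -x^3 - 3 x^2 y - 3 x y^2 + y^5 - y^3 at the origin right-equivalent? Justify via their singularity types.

No.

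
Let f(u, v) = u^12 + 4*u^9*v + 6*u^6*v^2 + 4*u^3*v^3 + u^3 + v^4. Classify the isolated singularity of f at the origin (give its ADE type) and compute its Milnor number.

The Hessian of f at 0 has rank 0. Corank 2; j^3 = u^3 is a perfect cube, so E-series; the 4-jet and mu = 6 give E_6.

Type E6, Milnor number mu = 6.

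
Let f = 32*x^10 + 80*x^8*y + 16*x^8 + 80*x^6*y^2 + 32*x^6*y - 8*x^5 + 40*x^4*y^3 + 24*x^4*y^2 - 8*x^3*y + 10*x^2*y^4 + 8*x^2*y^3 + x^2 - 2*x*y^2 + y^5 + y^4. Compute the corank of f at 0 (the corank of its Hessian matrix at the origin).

1

Hessian at 0 has rank 1.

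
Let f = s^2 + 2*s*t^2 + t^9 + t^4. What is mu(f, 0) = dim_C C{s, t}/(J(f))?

8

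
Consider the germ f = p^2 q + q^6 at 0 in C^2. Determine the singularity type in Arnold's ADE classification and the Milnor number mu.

The Hessian of f at 0 is [[0, 0], [0, 0]] with rank 0, so corank 2. A Groebner basis of the Jacobian ideal J(f) in C{p,q} is {p^2/6 + q^5, p^3, p*q}; counting standard monomials gives mu = 7. Corank 2; j^3 = p^2*q has shape L^2 M (L != M), so D-series; mu = 7 gives D_7.

Type D_7, Milnor number mu = 7.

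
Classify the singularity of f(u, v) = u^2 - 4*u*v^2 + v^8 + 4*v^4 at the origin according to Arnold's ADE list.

A7

The Hessian of f at 0 has rank 1. Corank 1: A-series; mu = 7 gives A_7.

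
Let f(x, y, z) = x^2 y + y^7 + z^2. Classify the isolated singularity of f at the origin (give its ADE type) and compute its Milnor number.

Type D8, Milnor number mu = 8.

The Hessian of f at 0 has rank 1. Corank 2; j^3 = x^2*y has shape L^2 M (L != M), so D-series; mu = 8 gives D_8.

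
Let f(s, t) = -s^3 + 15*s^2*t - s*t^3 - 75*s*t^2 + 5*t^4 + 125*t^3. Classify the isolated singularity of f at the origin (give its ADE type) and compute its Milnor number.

Type E7, Milnor number mu = 7.

The Hessian of f at 0 is [[0, 0], [0, 0]] with rank 0, so corank 2. A Groebner basis of the Jacobian ideal J(f) in C{s,t} is {s^3 - 15*s^2*t - 750*s^2 + 7500*s*t - 18750*t^2, 15*s^2 + s*t^2 - 150*s*t + 375*t^2, 3*s^2 - 30*s*t + t^3 + 75*t^2}; counting standard monomials gives mu = 7. Corank 2; j^3 = -(s - 5*t)^3 is a perfect cube, so E-series; the 4-jet and mu = 7 give E_7.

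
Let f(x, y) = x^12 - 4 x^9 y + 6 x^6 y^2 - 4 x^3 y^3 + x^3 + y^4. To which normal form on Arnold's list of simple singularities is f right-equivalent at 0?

E_6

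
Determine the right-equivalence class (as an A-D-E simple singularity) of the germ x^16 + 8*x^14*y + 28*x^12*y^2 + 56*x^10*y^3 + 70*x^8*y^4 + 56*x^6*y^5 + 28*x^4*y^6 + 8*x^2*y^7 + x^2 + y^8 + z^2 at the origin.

The Hessian of f at 0 is [[2, 0, 0], [0, 0, 0], [0, 0, 2]] with rank 2, so corank 1. A Groebner basis of the Jacobian ideal J(f) in C{x,y,z} is {y^7, x, z}; counting standard monomials gives mu = 7. Corank 1: A-series; mu = 7 gives A_7.

A_{7}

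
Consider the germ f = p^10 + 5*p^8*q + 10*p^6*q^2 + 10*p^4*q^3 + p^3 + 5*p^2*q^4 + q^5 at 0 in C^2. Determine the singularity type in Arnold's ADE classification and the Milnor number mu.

Type E8, Milnor number mu = 8.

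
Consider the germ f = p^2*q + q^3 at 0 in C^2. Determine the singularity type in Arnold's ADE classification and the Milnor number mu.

Type D_4, Milnor number mu = 4.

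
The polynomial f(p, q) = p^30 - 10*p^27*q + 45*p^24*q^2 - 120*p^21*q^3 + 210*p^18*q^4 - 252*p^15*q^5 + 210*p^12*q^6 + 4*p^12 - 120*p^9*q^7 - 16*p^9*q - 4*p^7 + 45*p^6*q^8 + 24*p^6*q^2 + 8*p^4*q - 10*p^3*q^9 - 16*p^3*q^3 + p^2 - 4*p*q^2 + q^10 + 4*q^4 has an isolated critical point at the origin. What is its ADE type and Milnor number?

Type A_9, Milnor number mu = 9.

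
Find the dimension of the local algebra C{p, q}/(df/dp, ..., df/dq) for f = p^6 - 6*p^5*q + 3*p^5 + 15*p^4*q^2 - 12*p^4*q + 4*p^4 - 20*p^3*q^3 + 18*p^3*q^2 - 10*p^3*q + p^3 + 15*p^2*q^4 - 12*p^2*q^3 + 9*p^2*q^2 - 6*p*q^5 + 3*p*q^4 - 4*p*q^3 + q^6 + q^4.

6

The Hessian of f at 0 has rank 0. Corank 2; j^3 = p^3 is a perfect cube, so E-series; the 4-jet and mu = 6 give E_6.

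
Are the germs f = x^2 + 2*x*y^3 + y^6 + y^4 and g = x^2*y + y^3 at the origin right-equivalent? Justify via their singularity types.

No.

The Hessian of f at 0 has rank 1. Corank 1: A-series; mu = 3 gives A_3. The Hessian of g at 0 has rank 0. Corank 2; j^3 = y*(x^2 + y^2) splits into three distinct lines over C (the quadratic factor has nonzero discriminant), so D_4. f is A_3 but g is D_4, hence not right-equivalent.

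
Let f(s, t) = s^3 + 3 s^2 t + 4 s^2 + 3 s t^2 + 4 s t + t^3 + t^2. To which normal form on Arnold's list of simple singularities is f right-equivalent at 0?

A2

The Hessian of f at 0 has rank 1. Corank 1: A-series; mu = 2 gives A_2.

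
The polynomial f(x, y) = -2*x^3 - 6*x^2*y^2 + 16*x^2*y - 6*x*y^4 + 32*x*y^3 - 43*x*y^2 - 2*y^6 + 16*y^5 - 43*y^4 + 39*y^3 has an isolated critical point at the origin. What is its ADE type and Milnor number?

Type D4, Milnor number mu = 4.

The Hessian of f at 0 has rank 0. Corank 2; j^3 = -(x - 3*y)*(2*x^2 - 10*x*y + 13*y^2) splits into three distinct lines over C (the quadratic factor has nonzero discriminant), so D_4.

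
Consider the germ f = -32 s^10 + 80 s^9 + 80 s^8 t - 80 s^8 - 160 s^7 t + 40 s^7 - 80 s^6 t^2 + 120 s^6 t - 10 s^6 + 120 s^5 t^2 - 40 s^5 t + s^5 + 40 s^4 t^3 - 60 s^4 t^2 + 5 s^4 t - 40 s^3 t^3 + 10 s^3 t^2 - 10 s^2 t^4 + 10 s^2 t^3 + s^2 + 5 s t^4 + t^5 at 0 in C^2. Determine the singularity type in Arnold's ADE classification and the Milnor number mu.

Type A_{4}, Milnor number mu = 4.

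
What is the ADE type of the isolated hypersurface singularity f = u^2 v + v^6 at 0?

D_7

The Hessian of f at 0 has rank 0. Corank 2; j^3 = u^2*v has shape L^2 M (L != M), so D-series; mu = 7 gives D_7.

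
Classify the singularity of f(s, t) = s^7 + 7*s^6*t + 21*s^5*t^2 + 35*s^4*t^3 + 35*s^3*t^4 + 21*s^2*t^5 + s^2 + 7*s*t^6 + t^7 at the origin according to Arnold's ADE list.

The Hessian of f at 0 has rank 1. Corank 1: A-series; mu = 6 gives A_6.

A_6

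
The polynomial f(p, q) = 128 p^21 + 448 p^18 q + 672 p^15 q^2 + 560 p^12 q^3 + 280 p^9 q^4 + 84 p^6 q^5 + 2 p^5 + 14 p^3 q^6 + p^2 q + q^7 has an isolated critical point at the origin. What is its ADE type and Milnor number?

Type D_{8}, Milnor number mu = 8.

The Hessian of f at 0 is [[0, 0], [0, 0]] with rank 0, so corank 2. A Groebner basis of the Jacobian ideal J(f) in C{p,q} is {p^2/7 + q^6, p^3, p*q}; counting standard monomials gives mu = 8. Corank 2; j^3 = p^2*q has shape L^2 M (L != M), so D-series; mu = 8 gives D_8.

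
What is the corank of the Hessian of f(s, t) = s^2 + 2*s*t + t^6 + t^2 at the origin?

1

The Hessian at 0 is [[2, 2], [2, 2]] of rank 1; hence corank 1.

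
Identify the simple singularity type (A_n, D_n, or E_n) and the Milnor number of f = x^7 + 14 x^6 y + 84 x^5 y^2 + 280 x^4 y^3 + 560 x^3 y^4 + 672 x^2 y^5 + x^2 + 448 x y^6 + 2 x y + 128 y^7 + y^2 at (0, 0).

Type A_{6}, Milnor number mu = 6.

The Hessian of f at 0 has rank 1. Corank 1: A-series; mu = 6 gives A_6.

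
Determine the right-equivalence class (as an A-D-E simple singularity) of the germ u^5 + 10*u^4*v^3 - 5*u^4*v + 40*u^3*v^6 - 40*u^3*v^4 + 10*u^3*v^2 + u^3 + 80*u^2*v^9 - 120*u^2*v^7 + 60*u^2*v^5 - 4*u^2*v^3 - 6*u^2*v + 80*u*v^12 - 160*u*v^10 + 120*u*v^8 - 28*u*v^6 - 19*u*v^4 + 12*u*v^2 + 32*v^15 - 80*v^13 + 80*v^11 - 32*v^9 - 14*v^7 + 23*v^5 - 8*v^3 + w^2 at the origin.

E_{8}

The Hessian of f at 0 has rank 1. Corank 2; j^3 = (u - 2*v)^3 is a perfect cube, so E-series; the 5-jet and mu = 8 give E_8.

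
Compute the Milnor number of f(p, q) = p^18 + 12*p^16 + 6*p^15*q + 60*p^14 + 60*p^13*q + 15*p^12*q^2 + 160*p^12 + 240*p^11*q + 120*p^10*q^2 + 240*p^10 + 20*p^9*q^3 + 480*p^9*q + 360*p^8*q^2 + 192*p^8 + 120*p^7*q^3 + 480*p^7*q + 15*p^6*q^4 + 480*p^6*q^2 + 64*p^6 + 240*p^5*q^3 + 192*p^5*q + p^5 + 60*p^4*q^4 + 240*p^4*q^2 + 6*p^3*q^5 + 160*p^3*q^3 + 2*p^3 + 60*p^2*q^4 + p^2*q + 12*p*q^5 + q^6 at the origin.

7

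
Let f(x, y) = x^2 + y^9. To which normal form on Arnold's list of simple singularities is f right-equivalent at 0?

The Hessian of f at 0 has rank 1. Corank 1: A-series; mu = 8 gives A_8.

A8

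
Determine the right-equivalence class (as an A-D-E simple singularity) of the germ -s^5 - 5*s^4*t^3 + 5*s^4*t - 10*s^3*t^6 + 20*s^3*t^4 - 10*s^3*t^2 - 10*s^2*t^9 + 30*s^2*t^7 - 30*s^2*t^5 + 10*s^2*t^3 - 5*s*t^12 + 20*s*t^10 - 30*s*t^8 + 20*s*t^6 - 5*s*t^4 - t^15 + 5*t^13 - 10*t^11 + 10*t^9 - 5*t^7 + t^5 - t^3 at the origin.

E8

The Hessian of f at 0 is [[0, 0], [0, 0]] with rank 0, so corank 2. A Groebner basis of the Jacobian ideal J(f) in C{s,t} is {s^4 - 4*s^3*t, t^2}; counting standard monomials gives mu = 8. Corank 2; j^3 = -t^3 is a perfect cube, so E-series; the 5-jet and mu = 8 give E_8.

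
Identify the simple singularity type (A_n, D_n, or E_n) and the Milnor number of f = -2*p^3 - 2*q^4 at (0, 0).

Type E_6, Milnor number mu = 6.

The Hessian of f at 0 has rank 0. Corank 2; j^3 = -2*p^3 is a perfect cube, so E-series; the 4-jet and mu = 6 give E_6.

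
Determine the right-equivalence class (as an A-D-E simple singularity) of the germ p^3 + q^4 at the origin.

E6

The Hessian of f at 0 has rank 0. Corank 2; j^3 = p^3 is a perfect cube, so E-series; the 4-jet and mu = 6 give E_6.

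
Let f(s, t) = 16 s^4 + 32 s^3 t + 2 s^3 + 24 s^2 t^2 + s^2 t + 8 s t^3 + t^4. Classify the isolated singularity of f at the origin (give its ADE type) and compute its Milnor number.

Type D_5, Milnor number mu = 5.

The Hessian of f at 0 has rank 0. Corank 2; j^3 = s^2*(2*s + t) has shape L^2 M (L != M), so D-series; mu = 5 gives D_5.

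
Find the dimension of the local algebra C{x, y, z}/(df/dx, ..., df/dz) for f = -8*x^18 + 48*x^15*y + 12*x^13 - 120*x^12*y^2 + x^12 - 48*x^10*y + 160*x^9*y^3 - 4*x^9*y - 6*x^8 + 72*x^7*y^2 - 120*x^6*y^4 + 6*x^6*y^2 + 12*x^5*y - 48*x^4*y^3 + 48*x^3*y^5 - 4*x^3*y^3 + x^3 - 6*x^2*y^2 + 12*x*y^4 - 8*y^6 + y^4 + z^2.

6

The Hessian of f at 0 is [[0, 0, 0], [0, 0, 0], [0, 0, 2]] with rank 1, so corank 2. A Groebner basis of the Jacobian ideal J(f) in C{x,y,z} is {x^3, x^2*y, -x^2/4 + x*y^2, y^3, z}; counting standard monomials gives mu = 6. Corank 2; j^3 = x^3 is a perfect cube, so E-series; the 4-jet and mu = 6 give E_6.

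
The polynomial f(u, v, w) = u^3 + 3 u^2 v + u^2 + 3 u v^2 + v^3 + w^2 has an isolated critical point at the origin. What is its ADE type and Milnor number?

The Hessian of f at 0 has rank 2. Corank 1: A-series; mu = 2 gives A_2.

Type A_2, Milnor number mu = 2.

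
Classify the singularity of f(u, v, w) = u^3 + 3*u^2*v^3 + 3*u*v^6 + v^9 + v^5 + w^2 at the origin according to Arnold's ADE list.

The Hessian of f at 0 is [[0, 0, 0], [0, 0, 0], [0, 0, 2]] with rank 1, so corank 2. A Groebner basis of the Jacobian ideal J(f) in C{u,v,w} is {u^2/2 + u*v^3, v^4, u^3, u^2*v, w}; counting standard monomials gives mu = 8. Corank 2; j^3 = u^3 is a perfect cube, so E-series; the 5-jet and mu = 8 give E_8.

E8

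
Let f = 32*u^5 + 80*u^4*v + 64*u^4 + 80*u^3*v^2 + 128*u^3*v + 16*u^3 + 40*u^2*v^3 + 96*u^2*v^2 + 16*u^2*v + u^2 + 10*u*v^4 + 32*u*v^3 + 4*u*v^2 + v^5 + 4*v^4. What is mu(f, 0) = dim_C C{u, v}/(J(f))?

4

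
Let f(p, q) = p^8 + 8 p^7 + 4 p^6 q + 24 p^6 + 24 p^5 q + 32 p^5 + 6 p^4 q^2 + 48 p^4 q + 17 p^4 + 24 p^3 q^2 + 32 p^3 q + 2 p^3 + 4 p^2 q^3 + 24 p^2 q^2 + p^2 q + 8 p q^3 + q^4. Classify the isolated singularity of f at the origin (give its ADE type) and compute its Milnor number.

Type D5, Milnor number mu = 5.

The Hessian of f at 0 has rank 0. Corank 2; j^3 = p^2*(2*p + q) has shape L^2 M (L != M), so D-series; mu = 5 gives D_5.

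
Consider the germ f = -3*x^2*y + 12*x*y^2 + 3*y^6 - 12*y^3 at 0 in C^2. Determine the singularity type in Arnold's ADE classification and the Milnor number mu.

The Hessian of f at 0 has rank 0. Corank 2; j^3 = -3*y*(x - 2*y)^2 has shape L^2 M (L != M), so D-series; mu = 7 gives D_7.

Type D_7, Milnor number mu = 7.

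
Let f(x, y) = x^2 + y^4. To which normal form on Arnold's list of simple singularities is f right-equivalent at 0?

The Hessian of f at 0 is [[2, 0], [0, 0]] with rank 1, so corank 1. A Groebner basis of the Jacobian ideal J(f) in C{x,y} is {y^3, x}; counting standard monomials gives mu = 3. Corank 1: A-series; mu = 3 gives A_3.

A_3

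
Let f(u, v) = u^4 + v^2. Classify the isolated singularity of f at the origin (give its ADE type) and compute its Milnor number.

Type A_{3}, Milnor number mu = 3.

The Hessian of f at 0 has rank 1. Corank 1: A-series; mu = 3 gives A_3.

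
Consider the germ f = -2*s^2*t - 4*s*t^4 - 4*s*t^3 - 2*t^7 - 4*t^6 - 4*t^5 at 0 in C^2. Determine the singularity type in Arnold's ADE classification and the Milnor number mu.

Type D_{6}, Milnor number mu = 6.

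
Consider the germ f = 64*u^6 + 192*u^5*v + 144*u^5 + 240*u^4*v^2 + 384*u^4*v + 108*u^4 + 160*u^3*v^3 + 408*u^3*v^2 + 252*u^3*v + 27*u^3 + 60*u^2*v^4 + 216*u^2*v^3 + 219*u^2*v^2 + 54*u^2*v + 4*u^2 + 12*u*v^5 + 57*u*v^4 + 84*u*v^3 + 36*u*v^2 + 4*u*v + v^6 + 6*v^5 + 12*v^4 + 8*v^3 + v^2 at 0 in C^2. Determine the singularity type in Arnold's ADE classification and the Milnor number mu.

Type A2, Milnor number mu = 2.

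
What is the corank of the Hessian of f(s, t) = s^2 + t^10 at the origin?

1

Hessian at 0 has rank 1.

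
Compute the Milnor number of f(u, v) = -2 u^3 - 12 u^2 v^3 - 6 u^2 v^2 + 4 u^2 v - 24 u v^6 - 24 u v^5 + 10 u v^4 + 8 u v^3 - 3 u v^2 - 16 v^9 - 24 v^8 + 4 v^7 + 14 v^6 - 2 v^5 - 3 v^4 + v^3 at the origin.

4

The Hessian of f at 0 is [[0, 0], [0, 0]] with rank 0, so corank 2. A Groebner basis of the Jacobian ideal J(f) in C{u,v} is {v^3, u^2 - 3*v^2/2, u*v - 3*v^2/2}; counting standard monomials gives mu = 4. Corank 2; j^3 = -(u - v)*(2*u^2 - 2*u*v + v^2) splits into three distinct lines over C (the quadratic factor has nonzero discriminant), so D_4.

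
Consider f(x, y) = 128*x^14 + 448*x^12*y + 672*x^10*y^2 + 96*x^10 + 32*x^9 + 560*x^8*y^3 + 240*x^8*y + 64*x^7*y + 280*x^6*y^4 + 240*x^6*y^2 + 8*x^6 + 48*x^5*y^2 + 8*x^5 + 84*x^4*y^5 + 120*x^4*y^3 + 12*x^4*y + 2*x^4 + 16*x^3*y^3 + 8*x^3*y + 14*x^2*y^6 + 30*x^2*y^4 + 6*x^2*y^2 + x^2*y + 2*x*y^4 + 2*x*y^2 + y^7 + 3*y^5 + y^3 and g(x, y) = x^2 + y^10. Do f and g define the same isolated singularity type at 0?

No.

The Hessian of f at 0 has rank 0. Corank 2; j^3 = y*(x + y)^2 has shape L^2 M (L != M), so D-series; mu = 6 gives D_6. The Hessian of g at 0 has rank 1. Corank 1: A-series; mu = 9 gives A_9. f is D_6 but g is A_9, hence not right-equivalent.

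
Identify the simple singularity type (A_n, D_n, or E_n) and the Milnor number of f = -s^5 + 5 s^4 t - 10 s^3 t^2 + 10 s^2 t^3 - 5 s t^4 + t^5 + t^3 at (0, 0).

The Hessian of f at 0 has rank 0. Corank 2; j^3 = t^3 is a perfect cube, so E-series; the 5-jet and mu = 8 give E_8.

Type E8, Milnor number mu = 8.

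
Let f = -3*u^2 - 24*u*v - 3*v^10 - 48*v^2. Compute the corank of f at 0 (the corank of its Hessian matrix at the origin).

1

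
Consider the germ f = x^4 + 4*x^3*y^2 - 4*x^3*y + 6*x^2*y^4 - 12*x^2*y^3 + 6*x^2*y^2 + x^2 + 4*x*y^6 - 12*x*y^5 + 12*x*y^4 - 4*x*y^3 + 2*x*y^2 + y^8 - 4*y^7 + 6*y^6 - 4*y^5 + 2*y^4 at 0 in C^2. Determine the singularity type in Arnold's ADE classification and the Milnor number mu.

Type A_3, Milnor number mu = 3.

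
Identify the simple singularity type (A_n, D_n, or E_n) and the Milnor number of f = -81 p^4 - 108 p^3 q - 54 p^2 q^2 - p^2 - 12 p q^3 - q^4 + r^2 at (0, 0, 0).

Type A3, Milnor number mu = 3.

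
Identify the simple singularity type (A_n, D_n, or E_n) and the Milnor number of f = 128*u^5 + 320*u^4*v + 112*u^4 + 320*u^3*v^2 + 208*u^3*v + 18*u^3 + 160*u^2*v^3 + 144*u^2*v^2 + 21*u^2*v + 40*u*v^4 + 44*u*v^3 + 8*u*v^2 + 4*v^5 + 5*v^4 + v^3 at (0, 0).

The Hessian of f at 0 has rank 0. Corank 2; j^3 = (2*u + v)*(3*u + v)^2 has shape L^2 M (L != M), so D-series; mu = 5 gives D_5.

Type D_{5}, Milnor number mu = 5.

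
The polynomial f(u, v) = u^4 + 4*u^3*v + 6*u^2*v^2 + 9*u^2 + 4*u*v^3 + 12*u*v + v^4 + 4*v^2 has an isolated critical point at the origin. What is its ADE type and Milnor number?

Type A_{3}, Milnor number mu = 3.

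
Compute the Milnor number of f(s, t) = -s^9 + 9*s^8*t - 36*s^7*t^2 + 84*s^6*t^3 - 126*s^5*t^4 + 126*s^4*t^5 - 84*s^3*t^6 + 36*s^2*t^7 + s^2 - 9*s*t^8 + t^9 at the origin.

8

The Hessian of f at 0 has rank 1. Corank 1: A-series; mu = 8 gives A_8.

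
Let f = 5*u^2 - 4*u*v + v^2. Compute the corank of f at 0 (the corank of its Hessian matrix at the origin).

0

The Hessian at 0 is [[10, -4], [-4, 2]] of rank 2; hence corank 0.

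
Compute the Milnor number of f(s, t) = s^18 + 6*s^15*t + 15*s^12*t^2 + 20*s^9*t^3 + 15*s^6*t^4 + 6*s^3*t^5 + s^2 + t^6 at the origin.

5

The Hessian of f at 0 has rank 1. Corank 1: A-series; mu = 5 gives A_5.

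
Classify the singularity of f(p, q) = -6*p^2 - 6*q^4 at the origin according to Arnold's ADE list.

A_3

The Hessian of f at 0 has rank 1. Corank 1: A-series; mu = 3 gives A_3.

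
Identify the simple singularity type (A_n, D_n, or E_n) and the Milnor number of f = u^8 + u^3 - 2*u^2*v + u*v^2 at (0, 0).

The Hessian of f at 0 has rank 0. Corank 2; j^3 = u*(u - v)^2 has shape L^2 M (L != M), so D-series; mu = 9 gives D_9.

Type D9, Milnor number mu = 9.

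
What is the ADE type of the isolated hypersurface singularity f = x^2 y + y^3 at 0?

D_4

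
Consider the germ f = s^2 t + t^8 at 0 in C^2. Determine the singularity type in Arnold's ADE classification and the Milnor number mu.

The Hessian of f at 0 is [[0, 0], [0, 0]] with rank 0, so corank 2. A Groebner basis of the Jacobian ideal J(f) in C{s,t} is {s^2/8 + t^7, s^3, s*t}; counting standard monomials gives mu = 9. Corank 2; j^3 = s^2*t has shape L^2 M (L != M), so D-series; mu = 9 gives D_9.

Type D9, Milnor number mu = 9.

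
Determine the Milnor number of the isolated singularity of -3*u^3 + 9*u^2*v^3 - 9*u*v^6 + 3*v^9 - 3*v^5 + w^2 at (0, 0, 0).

The Hessian of f at 0 has rank 1. Corank 2; j^3 = -3*u^3 is a perfect cube, so E-series; the 5-jet and mu = 8 give E_8.

8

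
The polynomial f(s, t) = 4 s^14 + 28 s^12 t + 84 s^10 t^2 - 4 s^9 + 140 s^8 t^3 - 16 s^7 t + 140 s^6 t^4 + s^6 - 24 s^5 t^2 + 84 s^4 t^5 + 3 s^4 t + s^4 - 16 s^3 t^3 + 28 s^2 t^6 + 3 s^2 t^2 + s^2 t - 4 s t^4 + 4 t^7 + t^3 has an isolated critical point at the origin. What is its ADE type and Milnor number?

The Hessian of f at 0 has rank 0. Corank 2; j^3 = t*(s^2 + t^2) splits into three distinct lines over C (the quadratic factor has nonzero discriminant), so D_4.

Type D_4, Milnor number mu = 4.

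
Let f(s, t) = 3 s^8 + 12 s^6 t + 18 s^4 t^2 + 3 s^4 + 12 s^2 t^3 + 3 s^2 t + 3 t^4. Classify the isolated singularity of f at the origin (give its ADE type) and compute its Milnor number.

The Hessian of f at 0 has rank 0. Corank 2; j^3 = 3*s^2*t has shape L^2 M (L != M), so D-series; mu = 5 gives D_5.

Type D_5, Milnor number mu = 5.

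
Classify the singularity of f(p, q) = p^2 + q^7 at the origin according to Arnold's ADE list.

A_{6}

The Hessian of f at 0 is [[2, 0], [0, 0]] with rank 1, so corank 1. A Groebner basis of the Jacobian ideal J(f) in C{p,q} is {q^6, p}; counting standard monomials gives mu = 6. Corank 1: A-series; mu = 6 gives A_6.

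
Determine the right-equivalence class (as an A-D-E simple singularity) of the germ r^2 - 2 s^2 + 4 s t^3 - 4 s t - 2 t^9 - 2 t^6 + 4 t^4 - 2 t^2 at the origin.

A_{8}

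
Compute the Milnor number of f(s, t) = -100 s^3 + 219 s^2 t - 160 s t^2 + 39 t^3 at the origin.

4

The Hessian of f at 0 has rank 0. Corank 2; j^3 = -(4*s - 3*t)*(25*s^2 - 36*s*t + 13*t^2) splits into three distinct lines over C (the quadratic factor has nonzero discriminant), so D_4.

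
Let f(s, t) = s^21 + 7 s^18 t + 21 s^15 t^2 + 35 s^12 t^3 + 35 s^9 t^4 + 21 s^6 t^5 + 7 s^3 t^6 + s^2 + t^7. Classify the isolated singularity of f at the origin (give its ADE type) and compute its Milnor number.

The Hessian of f at 0 has rank 1. Corank 1: A-series; mu = 6 gives A_6.

Type A6, Milnor number mu = 6.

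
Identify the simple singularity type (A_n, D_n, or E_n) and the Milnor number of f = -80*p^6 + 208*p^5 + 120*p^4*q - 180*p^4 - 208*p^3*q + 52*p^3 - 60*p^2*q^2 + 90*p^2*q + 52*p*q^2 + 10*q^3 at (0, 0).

The Hessian of f at 0 is [[0, 0], [0, 0]] with rank 0, so corank 2. A Groebner basis of the Jacobian ideal J(f) in C{p,q} is {q^3, p^2 + q^2/3, p*q}; counting standard monomials gives mu = 4. Corank 2; j^3 = 2*(2*p + q)*(13*p^2 + 16*p*q + 5*q^2) splits into three distinct lines over C (the quadratic factor has nonzero discriminant), so D_4.

Type D4, Milnor number mu = 4.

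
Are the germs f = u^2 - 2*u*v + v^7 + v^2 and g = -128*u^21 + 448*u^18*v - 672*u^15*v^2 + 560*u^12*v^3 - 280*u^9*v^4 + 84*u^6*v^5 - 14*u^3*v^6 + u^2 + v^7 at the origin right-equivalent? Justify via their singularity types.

The Hessian of f at 0 has rank 1. Corank 1: A-series; mu = 6 gives A_6. The Hessian of g at 0 has rank 1. Corank 1: A-series; mu = 6 gives A_6. Both have type A_6, hence right-equivalent.

Yes.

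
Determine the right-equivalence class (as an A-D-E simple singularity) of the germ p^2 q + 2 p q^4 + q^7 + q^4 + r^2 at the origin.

D_5

The Hessian of f at 0 is [[0, 0, 0], [0, 0, 0], [0, 0, 2]] with rank 1, so corank 2. A Groebner basis of the Jacobian ideal J(f) in C{p,q,r} is {p^3, p^2/4 + q^3, p*q, r}; counting standard monomials gives mu = 5. Corank 2; j^3 = p^2*q has shape L^2 M (L != M), so D-series; mu = 5 gives D_5.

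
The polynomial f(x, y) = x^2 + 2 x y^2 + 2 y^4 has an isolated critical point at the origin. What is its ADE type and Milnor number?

Type A3, Milnor number mu = 3.

The Hessian of f at 0 is [[2, 0], [0, 0]] with rank 1, so corank 1. A Groebner basis of the Jacobian ideal J(f) in C{x,y} is {x^2, x*y, x + y^2}; counting standard monomials gives mu = 3. Corank 1: A-series; mu = 3 gives A_3.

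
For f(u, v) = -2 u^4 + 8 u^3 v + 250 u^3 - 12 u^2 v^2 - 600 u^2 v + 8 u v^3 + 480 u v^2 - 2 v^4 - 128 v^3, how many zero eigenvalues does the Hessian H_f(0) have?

2

The Hessian at 0 is [[0, 0], [0, 0]] of rank 0; hence corank 2.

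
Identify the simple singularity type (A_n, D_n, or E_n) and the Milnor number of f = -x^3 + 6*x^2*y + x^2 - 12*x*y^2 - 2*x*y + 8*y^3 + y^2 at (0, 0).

The Hessian of f at 0 has rank 1. Corank 1: A-series; mu = 2 gives A_2.

Type A_{2}, Milnor number mu = 2.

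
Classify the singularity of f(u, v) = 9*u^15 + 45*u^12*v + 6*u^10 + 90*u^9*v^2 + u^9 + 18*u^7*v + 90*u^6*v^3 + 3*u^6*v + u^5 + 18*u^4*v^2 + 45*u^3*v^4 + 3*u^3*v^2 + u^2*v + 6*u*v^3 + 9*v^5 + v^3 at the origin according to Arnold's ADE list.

D_{4}

The Hessian of f at 0 has rank 0. Corank 2; j^3 = v*(u^2 + v^2) splits into three distinct lines over C (the quadratic factor has nonzero discriminant), so D_4.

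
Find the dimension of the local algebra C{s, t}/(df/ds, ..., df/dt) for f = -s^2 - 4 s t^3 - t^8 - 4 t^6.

7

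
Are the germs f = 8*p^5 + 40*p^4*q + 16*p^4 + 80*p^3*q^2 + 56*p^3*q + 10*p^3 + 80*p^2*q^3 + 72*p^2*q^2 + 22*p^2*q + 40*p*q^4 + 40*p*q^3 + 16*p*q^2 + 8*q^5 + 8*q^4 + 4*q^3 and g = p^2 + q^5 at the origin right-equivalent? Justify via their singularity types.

The Hessian of f at 0 is [[0, 0], [0, 0]] with rank 0, so corank 2. A Groebner basis of the Jacobian ideal J(f) in C{p,q} is {q^3, p^2 + 2*q^2, p*q - q^2}; counting standard monomials gives mu = 4. Corank 2; j^3 = 2*(p + q)*(5*p^2 + 6*p*q + 2*q^2) splits into three distinct lines over C (the quadratic factor has nonzero discriminant), so D_4. The Hessian of g at 0 is [[2, 0], [0, 0]] with rank 1, so corank 1. A Groebner basis of the Jacobian ideal J(g) in C{p,q} is {q^4, p}; counting standard monomials gives mu = 4. Corank 1: A-series; mu = 4 gives A_4. f is D_4 but g is A_4, hence not right-equivalent.

No.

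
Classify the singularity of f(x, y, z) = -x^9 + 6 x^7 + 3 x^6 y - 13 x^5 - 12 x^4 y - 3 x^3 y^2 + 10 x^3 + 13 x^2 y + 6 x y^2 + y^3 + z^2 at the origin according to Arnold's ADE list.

D_{4}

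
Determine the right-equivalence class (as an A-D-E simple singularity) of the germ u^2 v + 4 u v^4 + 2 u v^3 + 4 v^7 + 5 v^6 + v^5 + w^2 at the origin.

D_7

The Hessian of f at 0 is [[0, 0, 0], [0, 0, 0], [0, 0, 2]] with rank 1, so corank 2. A Groebner basis of the Jacobian ideal J(f) in C{u,v,w} is {u*v/2 + v^4 + v^3/2, u^3, u^2*v + u^2/2 + u*v/4 + v^3/4, -u^2 + u*v^2 - u*v - v^3, w}; counting standard monomials gives mu = 7. Corank 2; j^3 = u^2*v has shape L^2 M (L != M), so D-series; mu = 7 gives D_7.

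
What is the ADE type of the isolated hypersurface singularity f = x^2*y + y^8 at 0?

D_9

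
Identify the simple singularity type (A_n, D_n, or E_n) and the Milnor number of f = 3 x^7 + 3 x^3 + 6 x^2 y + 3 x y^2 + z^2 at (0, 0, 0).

Type D_{8}, Milnor number mu = 8.

The Hessian of f at 0 is [[0, 0, 0], [0, 0, 0], [0, 0, 2]] with rank 1, so corank 2. A Groebner basis of the Jacobian ideal J(f) in C{x,y,z} is {x*y/7 + y^6 + y^2/7, x*y^2 + y^3, x^2 + x*y, z}; counting standard monomials gives mu = 8. Corank 2; j^3 = 3*x*(x + y)^2 has shape L^2 M (L != M), so D-series; mu = 8 gives D_8.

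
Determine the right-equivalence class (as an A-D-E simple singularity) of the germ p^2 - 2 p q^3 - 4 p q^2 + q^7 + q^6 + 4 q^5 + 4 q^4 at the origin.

A6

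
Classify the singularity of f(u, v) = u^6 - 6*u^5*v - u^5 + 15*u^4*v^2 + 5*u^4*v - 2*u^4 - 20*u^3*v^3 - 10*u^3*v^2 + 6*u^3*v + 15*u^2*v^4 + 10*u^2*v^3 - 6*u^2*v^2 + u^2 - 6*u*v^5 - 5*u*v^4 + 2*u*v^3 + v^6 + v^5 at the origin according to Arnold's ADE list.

A4

The Hessian of f at 0 has rank 1. Corank 1: A-series; mu = 4 gives A_4.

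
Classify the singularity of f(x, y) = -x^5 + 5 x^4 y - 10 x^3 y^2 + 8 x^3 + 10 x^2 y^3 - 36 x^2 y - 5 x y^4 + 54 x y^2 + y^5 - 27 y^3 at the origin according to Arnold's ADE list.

The Hessian of f at 0 has rank 0. Corank 2; j^3 = (2*x - 3*y)^3 is a perfect cube, so E-series; the 5-jet and mu = 8 give E_8.

E_8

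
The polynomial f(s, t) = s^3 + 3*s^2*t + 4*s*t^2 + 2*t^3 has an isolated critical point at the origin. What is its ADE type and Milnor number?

Type D_{4}, Milnor number mu = 4.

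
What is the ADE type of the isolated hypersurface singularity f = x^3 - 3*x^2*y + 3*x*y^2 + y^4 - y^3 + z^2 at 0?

E_{6}

The Hessian of f at 0 is [[0, 0, 0], [0, 0, 0], [0, 0, 2]] with rank 1, so corank 2. A Groebner basis of the Jacobian ideal J(f) in C{x,y,z} is {y^3, x^2 - 2*x*y + y^2, z}; counting standard monomials gives mu = 6. Corank 2; j^3 = (x - y)^3 is a perfect cube, so E-series; the 4-jet and mu = 6 give E_6.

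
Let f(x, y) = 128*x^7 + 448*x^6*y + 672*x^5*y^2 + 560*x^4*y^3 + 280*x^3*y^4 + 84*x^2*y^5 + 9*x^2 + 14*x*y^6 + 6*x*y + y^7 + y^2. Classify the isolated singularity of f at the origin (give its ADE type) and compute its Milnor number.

Type A_{6}, Milnor number mu = 6.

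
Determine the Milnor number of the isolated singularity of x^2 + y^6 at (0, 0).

5

The Hessian of f at 0 has rank 1. Corank 1: A-series; mu = 5 gives A_5.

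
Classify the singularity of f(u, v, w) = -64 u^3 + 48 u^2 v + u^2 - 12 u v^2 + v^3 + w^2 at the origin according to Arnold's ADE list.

The Hessian of f at 0 has rank 2. Corank 1: A-series; mu = 2 gives A_2.

A_2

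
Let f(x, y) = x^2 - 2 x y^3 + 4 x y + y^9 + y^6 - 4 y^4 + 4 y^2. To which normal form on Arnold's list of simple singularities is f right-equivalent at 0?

A_8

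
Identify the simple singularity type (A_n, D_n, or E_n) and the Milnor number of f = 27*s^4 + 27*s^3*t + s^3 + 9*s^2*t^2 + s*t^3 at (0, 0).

Type E_{7}, Milnor number mu = 7.

The Hessian of f at 0 has rank 0. Corank 2; j^3 = s^3 is a perfect cube, so E-series; the 4-jet and mu = 7 give E_7.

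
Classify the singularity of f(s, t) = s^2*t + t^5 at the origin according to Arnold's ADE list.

The Hessian of f at 0 is [[0, 0], [0, 0]] with rank 0, so corank 2. A Groebner basis of the Jacobian ideal J(f) in C{s,t} is {s^2/5 + t^4, s^3, s*t}; counting standard monomials gives mu = 6. Corank 2; j^3 = s^2*t has shape L^2 M (L != M), so D-series; mu = 6 gives D_6.

D_{6}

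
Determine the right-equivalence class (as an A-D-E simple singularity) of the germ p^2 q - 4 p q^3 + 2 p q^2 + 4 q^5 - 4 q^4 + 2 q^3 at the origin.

The Hessian of f at 0 has rank 0. Corank 2; j^3 = q*(p^2 + 2*p*q + 2*q^2) splits into three distinct lines over C (the quadratic factor has nonzero discriminant), so D_4.

D_4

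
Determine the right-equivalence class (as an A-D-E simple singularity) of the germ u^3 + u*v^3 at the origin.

E7

The Hessian of f at 0 is [[0, 0], [0, 0]] with rank 0, so corank 2. A Groebner basis of the Jacobian ideal J(f) in C{u,v} is {u^3, u*v^2, 3*u^2 + v^3}; counting standard monomials gives mu = 7. Corank 2; j^3 = u^3 is a perfect cube, so E-series; the 4-jet and mu = 7 give E_7.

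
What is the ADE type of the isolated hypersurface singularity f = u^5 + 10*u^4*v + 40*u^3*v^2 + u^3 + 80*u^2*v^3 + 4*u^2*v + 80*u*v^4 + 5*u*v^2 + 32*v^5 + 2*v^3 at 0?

The Hessian of f at 0 is [[0, 0], [0, 0]] with rank 0, so corank 2. A Groebner basis of the Jacobian ideal J(f) in C{u,v} is {-u*v/5 + v^4 - v^2/5, u*v^2 + v^3, u^2 + 3*u*v + 2*v^2}; counting standard monomials gives mu = 6. Corank 2; j^3 = (u + v)^2*(u + 2*v) has shape L^2 M (L != M), so D-series; mu = 6 gives D_6.

D_6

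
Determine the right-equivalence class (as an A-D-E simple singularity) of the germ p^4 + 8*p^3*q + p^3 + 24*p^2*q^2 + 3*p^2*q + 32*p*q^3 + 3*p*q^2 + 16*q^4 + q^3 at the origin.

E6

The Hessian of f at 0 has rank 0. Corank 2; j^3 = (p + q)^3 is a perfect cube, so E-series; the 4-jet and mu = 6 give E_6.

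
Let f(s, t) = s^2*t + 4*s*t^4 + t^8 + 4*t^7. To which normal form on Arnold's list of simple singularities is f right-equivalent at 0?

D9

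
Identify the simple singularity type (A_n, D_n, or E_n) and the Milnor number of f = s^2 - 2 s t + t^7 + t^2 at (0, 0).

Type A_6, Milnor number mu = 6.

The Hessian of f at 0 has rank 1. Corank 1: A-series; mu = 6 gives A_6.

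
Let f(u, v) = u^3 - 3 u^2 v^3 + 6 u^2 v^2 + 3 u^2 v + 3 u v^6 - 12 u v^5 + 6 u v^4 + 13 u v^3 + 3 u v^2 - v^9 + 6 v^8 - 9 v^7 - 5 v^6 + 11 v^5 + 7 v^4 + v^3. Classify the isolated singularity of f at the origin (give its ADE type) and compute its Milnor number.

Type E_7, Milnor number mu = 7.

The Hessian of f at 0 is [[0, 0], [0, 0]] with rank 0, so corank 2. A Groebner basis of the Jacobian ideal J(f) in C{u,v} is {-u^2/4 - u*v/2 + v^4 - v^3/12 - v^2/4, u^3 + 5*u^2/4 + 5*u*v/2 + 17*v^3/12 + 5*v^2/4, u^2*v - 11*u^2/12 - 11*u*v/6 - 47*v^3/36 - 11*v^2/12, u^2/2 + u*v^2 + u*v + 7*v^3/6 + v^2/2}; counting standard monomials gives mu = 7. Corank 2; j^3 = (u + v)^3 is a perfect cube, so E-series; the 4-jet and mu = 7 give E_7.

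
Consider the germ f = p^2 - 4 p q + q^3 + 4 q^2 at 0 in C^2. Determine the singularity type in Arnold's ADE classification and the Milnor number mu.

The Hessian of f at 0 is [[2, -4], [-4, 8]] with rank 1, so corank 1. A Groebner basis of the Jacobian ideal J(f) in C{p,q} is {q^2, p - 2*q}; counting standard monomials gives mu = 2. Corank 1: A-series; mu = 2 gives A_2.

Type A_2, Milnor number mu = 2.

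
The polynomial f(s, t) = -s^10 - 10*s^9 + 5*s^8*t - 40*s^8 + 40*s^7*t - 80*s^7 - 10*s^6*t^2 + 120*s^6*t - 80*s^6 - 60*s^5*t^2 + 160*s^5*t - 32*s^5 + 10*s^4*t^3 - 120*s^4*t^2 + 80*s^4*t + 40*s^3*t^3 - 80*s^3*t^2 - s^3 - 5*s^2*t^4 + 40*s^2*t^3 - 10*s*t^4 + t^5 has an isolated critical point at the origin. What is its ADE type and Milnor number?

The Hessian of f at 0 has rank 0. Corank 2; j^3 = -s^3 is a perfect cube, so E-series; the 5-jet and mu = 8 give E_8.

Type E8, Milnor number mu = 8.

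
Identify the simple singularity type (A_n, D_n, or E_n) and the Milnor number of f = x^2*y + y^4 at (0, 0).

The Hessian of f at 0 has rank 0. Corank 2; j^3 = x^2*y has shape L^2 M (L != M), so D-series; mu = 5 gives D_5.

Type D_5, Milnor number mu = 5.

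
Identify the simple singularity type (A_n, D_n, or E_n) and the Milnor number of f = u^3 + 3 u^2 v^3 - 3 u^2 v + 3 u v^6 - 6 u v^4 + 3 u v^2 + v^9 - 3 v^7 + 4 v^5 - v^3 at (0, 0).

Type E8, Milnor number mu = 8.

The Hessian of f at 0 has rank 0. Corank 2; j^3 = (u - v)^3 is a perfect cube, so E-series; the 5-jet and mu = 8 give E_8.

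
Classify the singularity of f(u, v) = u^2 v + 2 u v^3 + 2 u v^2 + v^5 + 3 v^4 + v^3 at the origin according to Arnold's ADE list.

The Hessian of f at 0 has rank 0. Corank 2; j^3 = v*(u + v)^2 has shape L^2 M (L != M), so D-series; mu = 5 gives D_5.

D_5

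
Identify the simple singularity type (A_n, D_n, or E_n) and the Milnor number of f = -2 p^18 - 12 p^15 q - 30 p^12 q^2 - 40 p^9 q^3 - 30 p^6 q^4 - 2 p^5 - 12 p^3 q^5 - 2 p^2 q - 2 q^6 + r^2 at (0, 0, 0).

The Hessian of f at 0 is [[0, 0, 0], [0, 0, 0], [0, 0, 2]] with rank 1, so corank 2. A Groebner basis of the Jacobian ideal J(f) in C{p,q,r} is {p^2/6 + q^5, p^3, p*q, r}; counting standard monomials gives mu = 7. Corank 2; j^3 = -2*p^2*q has shape L^2 M (L != M), so D-series; mu = 7 gives D_7.

Type D_7, Milnor number mu = 7.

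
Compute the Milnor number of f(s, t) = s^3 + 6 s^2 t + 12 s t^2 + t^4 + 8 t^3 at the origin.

The Hessian of f at 0 has rank 0. Corank 2; j^3 = (s + 2*t)^3 is a perfect cube, so E-series; the 4-jet and mu = 6 give E_6.

6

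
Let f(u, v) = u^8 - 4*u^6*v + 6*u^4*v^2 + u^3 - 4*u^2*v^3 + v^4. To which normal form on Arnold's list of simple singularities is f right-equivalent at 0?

E_{6}

The Hessian of f at 0 is [[0, 0], [0, 0]] with rank 0, so corank 2. A Groebner basis of the Jacobian ideal J(f) in C{u,v} is {v^3, u^2}; counting standard monomials gives mu = 6. Corank 2; j^3 = u^3 is a perfect cube, so E-series; the 4-jet and mu = 6 give E_6.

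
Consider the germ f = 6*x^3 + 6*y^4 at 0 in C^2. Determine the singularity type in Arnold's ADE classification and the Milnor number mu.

Type E6, Milnor number mu = 6.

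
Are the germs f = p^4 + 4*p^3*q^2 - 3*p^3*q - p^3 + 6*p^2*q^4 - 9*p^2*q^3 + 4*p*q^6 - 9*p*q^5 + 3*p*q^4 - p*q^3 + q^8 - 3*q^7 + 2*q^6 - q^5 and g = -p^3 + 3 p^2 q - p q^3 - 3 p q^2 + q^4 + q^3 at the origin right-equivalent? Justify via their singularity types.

The Hessian of f at 0 is [[0, 0], [0, 0]] with rank 0, so corank 2. A Groebner basis of the Jacobian ideal J(f) in C{p,q} is {-p^2/2 + q^4 - q^3/6, p^3, p^2*q + p^2/6 + q^3/18, 5*p^2/6 + p*q^2 + 5*q^3/18}; counting standard monomials gives mu = 7. Corank 2; j^3 = -p^3 is a perfect cube, so E-series; the 4-jet and mu = 7 give E_7. The Hessian of g at 0 is [[0, 0], [0, 0]] with rank 0, so corank 2. A Groebner basis of the Jacobian ideal J(g) in C{p,q} is {p^3 - 3*p^2*q - 6*p^2 + 12*p*q - 6*q^2, 3*p^2 + p*q^2 - 6*p*q + 3*q^2, 3*p^2 - 6*p*q + q^3 + 3*q^2}; counting standard monomials gives mu = 7. Corank 2; j^3 = -(p - q)^3 is a perfect cube, so E-series; the 4-jet and mu = 7 give E_7. Both have type E_7, hence right-equivalent.

Yes.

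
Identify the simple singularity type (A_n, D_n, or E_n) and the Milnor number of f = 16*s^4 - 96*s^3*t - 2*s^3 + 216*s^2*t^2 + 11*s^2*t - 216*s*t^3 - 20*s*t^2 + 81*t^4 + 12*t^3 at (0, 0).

Type D_{5}, Milnor number mu = 5.

The Hessian of f at 0 has rank 0. Corank 2; j^3 = -(s - 2*t)^2*(2*s - 3*t) has shape L^2 M (L != M), so D-series; mu = 5 gives D_5.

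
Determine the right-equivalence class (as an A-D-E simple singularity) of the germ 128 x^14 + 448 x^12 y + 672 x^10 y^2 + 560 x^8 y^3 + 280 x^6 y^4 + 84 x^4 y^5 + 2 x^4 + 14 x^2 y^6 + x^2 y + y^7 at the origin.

D_{8}

The Hessian of f at 0 is [[0, 0], [0, 0]] with rank 0, so corank 2. A Groebner basis of the Jacobian ideal J(f) in C{x,y} is {x^2/7 + y^6, x^3, x*y}; counting standard monomials gives mu = 8. Corank 2; j^3 = x^2*y has shape L^2 M (L != M), so D-series; mu = 8 gives D_8.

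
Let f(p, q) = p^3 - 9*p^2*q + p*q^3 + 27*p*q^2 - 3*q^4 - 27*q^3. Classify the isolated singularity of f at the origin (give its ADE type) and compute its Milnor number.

Type E_{7}, Milnor number mu = 7.

The Hessian of f at 0 is [[0, 0], [0, 0]] with rank 0, so corank 2. A Groebner basis of the Jacobian ideal J(f) in C{p,q} is {p^3 - 9*p^2*q - 162*p^2 + 972*p*q - 1458*q^2, 9*p^2 + p*q^2 - 54*p*q + 81*q^2, 3*p^2 - 18*p*q + q^3 + 27*q^2}; counting standard monomials gives mu = 7. Corank 2; j^3 = (p - 3*q)^3 is a perfect cube, so E-series; the 4-jet and mu = 7 give E_7.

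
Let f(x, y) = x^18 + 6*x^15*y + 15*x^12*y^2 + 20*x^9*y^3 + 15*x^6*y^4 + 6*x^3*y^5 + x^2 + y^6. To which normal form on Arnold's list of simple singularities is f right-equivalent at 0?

A5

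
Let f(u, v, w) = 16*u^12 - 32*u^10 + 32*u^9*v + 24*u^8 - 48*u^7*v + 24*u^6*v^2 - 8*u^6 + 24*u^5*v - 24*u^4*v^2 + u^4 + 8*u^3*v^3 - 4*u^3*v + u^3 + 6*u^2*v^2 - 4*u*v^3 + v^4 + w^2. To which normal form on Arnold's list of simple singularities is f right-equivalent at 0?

The Hessian of f at 0 has rank 1. Corank 2; j^3 = u^3 is a perfect cube, so E-series; the 4-jet and mu = 6 give E_6.

E6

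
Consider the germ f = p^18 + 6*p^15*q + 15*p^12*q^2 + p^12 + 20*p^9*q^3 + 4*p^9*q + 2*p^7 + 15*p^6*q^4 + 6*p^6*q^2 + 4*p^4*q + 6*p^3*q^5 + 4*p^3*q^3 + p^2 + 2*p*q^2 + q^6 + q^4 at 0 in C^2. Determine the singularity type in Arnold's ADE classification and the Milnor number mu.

Type A_{5}, Milnor number mu = 5.

The Hessian of f at 0 has rank 1. Corank 1: A-series; mu = 5 gives A_5.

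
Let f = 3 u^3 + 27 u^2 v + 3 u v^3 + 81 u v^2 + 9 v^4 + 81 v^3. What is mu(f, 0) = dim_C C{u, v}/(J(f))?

7

The Hessian of f at 0 has rank 0. Corank 2; j^3 = 3*(u + 3*v)^3 is a perfect cube, so E-series; the 4-jet and mu = 7 give E_7.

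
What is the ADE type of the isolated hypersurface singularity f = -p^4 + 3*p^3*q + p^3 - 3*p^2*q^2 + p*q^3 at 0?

E_{7}

The Hessian of f at 0 is [[0, 0], [0, 0]] with rank 0, so corank 2. A Groebner basis of the Jacobian ideal J(f) in C{p,q} is {3*p^2 + q^4 + q^3, p^3, p^2*q - p^2 - q^3/3, -2*p^2 + p*q^2 - 2*q^3/3}; counting standard monomials gives mu = 7. Corank 2; j^3 = p^3 is a perfect cube, so E-series; the 4-jet and mu = 7 give E_7.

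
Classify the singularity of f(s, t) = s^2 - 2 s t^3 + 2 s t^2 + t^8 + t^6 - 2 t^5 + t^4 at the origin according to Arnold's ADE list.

A7

The Hessian of f at 0 has rank 1. Corank 1: A-series; mu = 7 gives A_7.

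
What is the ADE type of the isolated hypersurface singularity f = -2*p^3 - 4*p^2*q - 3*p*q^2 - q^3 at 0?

The Hessian of f at 0 has rank 0. Corank 2; j^3 = -(p + q)*(2*p^2 + 2*p*q + q^2) splits into three distinct lines over C (the quadratic factor has nonzero discriminant), so D_4.

D_4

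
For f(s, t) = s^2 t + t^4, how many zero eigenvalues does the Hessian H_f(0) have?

Hessian at 0 has rank 0.

2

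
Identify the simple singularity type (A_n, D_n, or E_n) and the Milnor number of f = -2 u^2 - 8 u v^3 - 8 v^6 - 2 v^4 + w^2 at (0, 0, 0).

The Hessian of f at 0 is [[-4, 0, 0], [0, 0, 0], [0, 0, 2]] with rank 2, so corank 1. A Groebner basis of the Jacobian ideal J(f) in C{u,v,w} is {v^3, u, w}; counting standard monomials gives mu = 3. Corank 1: A-series; mu = 3 gives A_3.

Type A_{3}, Milnor number mu = 3.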